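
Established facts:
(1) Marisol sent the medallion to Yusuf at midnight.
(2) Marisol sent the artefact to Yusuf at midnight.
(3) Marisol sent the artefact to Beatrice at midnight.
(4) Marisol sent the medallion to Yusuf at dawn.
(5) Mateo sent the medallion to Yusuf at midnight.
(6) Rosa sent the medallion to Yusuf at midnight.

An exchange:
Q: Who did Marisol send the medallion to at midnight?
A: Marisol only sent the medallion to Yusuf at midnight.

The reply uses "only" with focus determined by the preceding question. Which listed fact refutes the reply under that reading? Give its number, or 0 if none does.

The question "Who did ... to ...?" targets the recipient, so in the reply the focus falls on "Yusuf".
"Only" then excludes alternative recipients while the background — Marisol as agent and the medallion as thing and at midnight as setting — is held fixed.
No fact keeps Marisol as agent and the medallion as thing and at midnight as setting while changing the recipient; every other fact differs on something backgrounded. The reply stands.
(Fact (4) would refute a reading with focus on the setting — but that is not what the question asks.)

0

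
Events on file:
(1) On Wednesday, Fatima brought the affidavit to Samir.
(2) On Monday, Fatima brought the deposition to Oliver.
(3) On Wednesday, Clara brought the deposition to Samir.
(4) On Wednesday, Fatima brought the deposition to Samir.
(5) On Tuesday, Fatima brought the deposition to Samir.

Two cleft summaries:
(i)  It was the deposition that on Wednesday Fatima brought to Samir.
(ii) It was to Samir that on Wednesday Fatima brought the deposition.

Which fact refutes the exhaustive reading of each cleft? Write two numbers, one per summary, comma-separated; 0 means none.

1, 0

(i): focus "the deposition". Looking for same agent, recipient, setting (Fatima / Samir / on Wednesday) with some other thing — fact (1) has the affidavit there. Refuted.
(ii): focus "Samir". No fact shares same agent, thing, setting (Fatima / the deposition / on Wednesday) with a different recipient. 0.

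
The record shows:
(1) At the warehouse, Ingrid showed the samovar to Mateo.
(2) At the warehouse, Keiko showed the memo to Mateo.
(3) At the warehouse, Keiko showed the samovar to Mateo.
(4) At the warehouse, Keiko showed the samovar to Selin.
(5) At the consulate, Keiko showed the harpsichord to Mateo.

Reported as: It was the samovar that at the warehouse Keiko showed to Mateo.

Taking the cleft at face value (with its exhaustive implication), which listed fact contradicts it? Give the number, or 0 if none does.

The cleft puts "the samovar" in focus and presupposes the open proposition with agent = Keiko, recipient = Mateo, setting = at the warehouse.
Exhaustivity: the samovar is the only thing satisfying that background.
Fact (2) shares the background but with thing = the memo; exhaustivity is violated.

2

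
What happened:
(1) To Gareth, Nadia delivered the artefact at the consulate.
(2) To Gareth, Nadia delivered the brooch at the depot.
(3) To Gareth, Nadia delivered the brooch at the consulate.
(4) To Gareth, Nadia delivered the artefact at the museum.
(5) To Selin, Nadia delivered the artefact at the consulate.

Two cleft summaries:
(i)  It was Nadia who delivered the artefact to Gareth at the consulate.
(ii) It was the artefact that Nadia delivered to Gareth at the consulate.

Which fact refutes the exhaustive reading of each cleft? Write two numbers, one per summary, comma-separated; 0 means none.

0, 3

(i): focus "Nadia". No fact shares the artefact as thing and Gareth as recipient and at the consulate as setting with a different agent. 0.
(ii): focus "the artefact". Looking for Nadia as agent and Gareth as recipient and at the consulate as setting with some other thing — fact (3) has the brooch there. Refuted.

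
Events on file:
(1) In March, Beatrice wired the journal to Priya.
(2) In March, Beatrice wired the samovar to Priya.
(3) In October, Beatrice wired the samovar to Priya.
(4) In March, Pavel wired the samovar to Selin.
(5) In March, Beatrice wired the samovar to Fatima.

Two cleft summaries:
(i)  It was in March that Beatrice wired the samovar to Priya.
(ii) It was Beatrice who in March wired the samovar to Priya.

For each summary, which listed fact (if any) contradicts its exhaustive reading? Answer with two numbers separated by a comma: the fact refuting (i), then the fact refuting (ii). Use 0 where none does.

3, 0

Summary (i) focuses "in March" (the setting); background Beatrice as agent and the samovar as thing and Priya as recipient. Fact (3) matches that background with setting = in October — refutes (i).
Summary (ii) focuses "Beatrice" (the agent); background the samovar as thing and Priya as recipient and in March as setting. No fact matches that background with a different agent, so 0.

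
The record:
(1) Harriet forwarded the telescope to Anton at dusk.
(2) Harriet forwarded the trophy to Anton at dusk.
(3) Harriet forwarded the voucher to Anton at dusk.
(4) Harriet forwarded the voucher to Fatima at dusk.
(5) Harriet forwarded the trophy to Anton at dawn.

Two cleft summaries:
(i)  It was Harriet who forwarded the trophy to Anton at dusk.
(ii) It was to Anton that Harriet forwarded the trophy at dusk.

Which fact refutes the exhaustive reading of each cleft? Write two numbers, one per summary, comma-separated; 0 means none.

(i): focus "Harriet". No fact shares thing = the trophy, recipient = Anton, setting = at dusk with a different agent. 0.
(ii): focus "Anton". No fact shares agent = Harriet, thing = the trophy, setting = at dusk with a different recipient. 0.

0, 0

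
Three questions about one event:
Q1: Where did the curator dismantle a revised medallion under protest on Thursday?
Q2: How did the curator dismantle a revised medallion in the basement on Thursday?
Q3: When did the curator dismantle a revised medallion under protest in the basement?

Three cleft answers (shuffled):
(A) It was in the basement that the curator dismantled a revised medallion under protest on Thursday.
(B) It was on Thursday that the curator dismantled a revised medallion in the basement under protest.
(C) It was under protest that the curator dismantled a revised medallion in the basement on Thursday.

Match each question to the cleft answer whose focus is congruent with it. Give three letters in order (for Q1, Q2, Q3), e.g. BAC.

ACB

Q1 asks about the location; cleft (A) focuses "in the basement", which is the location — so Q1 → A.
Q2 asks about the manner; cleft (C) focuses "under protest", which is the manner — so Q2 → C.
Q3 asks about the time; cleft (B) focuses "on Thursday", which is the time — so Q3 → B.
Mapping: Q1→A, Q2→C, Q3→B.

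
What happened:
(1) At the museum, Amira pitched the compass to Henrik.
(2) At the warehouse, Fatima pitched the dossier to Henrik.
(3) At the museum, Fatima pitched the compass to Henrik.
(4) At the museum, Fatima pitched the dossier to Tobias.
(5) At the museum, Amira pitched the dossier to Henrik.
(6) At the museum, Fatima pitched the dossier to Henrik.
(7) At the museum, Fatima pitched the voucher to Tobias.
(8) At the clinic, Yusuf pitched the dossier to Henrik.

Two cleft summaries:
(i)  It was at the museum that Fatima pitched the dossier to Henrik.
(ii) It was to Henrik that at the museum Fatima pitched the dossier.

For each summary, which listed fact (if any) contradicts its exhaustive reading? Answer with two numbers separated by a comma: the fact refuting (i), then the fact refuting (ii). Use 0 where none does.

Summary (i) focuses "at the museum" (the setting); background Fatima as agent and the dossier as thing and Henrik as recipient. Fact (2) matches that background with setting = at the warehouse — refutes (i).
Summary (ii) focuses "Henrik" (the recipient); background Fatima as agent and the dossier as thing and at the museum as setting. Fact (4) matches that background with recipient = Tobias — refutes (ii).

2, 4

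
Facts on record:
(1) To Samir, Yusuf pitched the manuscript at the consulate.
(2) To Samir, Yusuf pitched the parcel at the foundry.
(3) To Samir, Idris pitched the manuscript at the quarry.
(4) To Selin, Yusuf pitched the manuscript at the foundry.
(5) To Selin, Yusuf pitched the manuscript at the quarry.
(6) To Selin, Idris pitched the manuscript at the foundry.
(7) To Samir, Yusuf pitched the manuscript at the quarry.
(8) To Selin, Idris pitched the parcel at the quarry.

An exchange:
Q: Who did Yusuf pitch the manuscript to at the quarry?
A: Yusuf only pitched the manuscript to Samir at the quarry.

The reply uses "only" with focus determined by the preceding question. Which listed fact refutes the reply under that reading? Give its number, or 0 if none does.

5

Answering "Who did ... to ...?" puts focus on the recipient — here, "Samir".
"Only" then excludes alternative recipients while the background — Yusuf as agent and the manuscript as thing and at the quarry as setting — is held fixed.
Fact (5) keeps Yusuf as agent and the manuscript as thing and at the quarry as setting but has recipient = Selin; that refutes the reply.
(Fact (1) would refute a reading with focus on the setting — but that is not what the question asks.)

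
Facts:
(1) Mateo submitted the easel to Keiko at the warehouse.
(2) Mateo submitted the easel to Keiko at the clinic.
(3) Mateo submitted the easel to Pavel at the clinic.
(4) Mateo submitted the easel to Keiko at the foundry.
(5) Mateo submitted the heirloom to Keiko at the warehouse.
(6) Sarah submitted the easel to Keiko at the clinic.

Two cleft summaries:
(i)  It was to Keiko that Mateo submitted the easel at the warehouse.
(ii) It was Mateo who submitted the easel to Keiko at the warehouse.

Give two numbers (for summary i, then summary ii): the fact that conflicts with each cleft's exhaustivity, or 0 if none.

0, 0

Summary (i) focuses "Keiko" (the recipient); background Mateo as agent and the easel as thing and at the warehouse as setting. No fact matches that background with a different recipient, so 0.
Summary (ii) focuses "Mateo" (the agent); background the easel as thing and Keiko as recipient and at the warehouse as setting. No fact matches that background with a different agent, so 0.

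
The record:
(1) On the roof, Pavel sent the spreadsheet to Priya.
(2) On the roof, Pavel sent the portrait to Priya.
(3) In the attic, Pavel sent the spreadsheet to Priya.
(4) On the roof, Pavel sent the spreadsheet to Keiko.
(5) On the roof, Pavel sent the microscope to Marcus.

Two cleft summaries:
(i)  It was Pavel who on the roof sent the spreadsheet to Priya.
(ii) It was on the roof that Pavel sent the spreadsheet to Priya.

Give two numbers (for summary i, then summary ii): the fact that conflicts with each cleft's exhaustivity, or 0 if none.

Summary (i) focuses "Pavel" (the agent); background same thing, recipient, setting (the spreadsheet / Priya / on the roof). No fact matches that background with a different agent, so 0.
Summary (ii) focuses "on the roof" (the setting); background same agent, thing, recipient (Pavel / the spreadsheet / Priya). Fact (3) matches that background with setting = in the attic — refutes (ii).

0, 3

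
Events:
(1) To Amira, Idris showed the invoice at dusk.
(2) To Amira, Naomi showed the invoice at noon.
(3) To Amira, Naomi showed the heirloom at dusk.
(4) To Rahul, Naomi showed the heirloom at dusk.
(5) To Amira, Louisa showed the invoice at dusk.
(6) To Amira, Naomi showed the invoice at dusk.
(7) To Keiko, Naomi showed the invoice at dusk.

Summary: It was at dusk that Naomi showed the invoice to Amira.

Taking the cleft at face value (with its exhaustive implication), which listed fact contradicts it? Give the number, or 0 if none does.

The cleft puts "at dusk" in focus and presupposes the open proposition with agent = Naomi, thing = the invoice, recipient = Amira.
Exhaustivity: at dusk is the only setting satisfying that background.
Fact (2) shares the background but with setting = at noon; exhaustivity is violated.

2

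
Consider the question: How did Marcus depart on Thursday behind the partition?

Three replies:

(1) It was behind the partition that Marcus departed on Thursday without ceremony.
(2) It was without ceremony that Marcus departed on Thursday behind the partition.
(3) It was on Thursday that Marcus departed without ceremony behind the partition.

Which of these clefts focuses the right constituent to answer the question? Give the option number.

2

The question word "how" targets the manner.
Option (1) clefts "behind the partition" — the location, not what was asked.
Option (2) clefts "without ceremony" — that matches what the question asks about.
Option (3) clefts "on Thursday" — the time, not what was asked.
So the congruent reply is (2).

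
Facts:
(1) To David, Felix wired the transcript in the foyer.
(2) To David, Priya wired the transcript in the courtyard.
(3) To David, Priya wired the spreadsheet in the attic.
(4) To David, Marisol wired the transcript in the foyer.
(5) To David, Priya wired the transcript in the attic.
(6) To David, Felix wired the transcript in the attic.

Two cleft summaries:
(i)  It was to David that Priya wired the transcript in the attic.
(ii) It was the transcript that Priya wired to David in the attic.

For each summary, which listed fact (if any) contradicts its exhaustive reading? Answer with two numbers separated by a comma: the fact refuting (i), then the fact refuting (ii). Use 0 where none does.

Summary (i) focuses "David" (the recipient); background Priya as agent and the transcript as thing and in the attic as setting. No fact matches that background with a different recipient, so 0.
Summary (ii) focuses "the transcript" (the thing); background Priya as agent and David as recipient and in the attic as setting. Fact (3) matches that background with thing = the spreadsheet — refutes (ii).

0, 3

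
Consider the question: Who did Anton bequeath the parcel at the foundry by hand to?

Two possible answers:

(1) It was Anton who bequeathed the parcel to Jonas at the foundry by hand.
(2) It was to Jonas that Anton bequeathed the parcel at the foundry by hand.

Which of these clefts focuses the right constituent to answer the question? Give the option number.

2

The question word "who" targets the recipient.
Option (1) clefts "Anton" — the subject (agent), not what was asked.
Option (2) clefts "to Jonas" — that matches what the question asks about.
So the congruent reply is (2).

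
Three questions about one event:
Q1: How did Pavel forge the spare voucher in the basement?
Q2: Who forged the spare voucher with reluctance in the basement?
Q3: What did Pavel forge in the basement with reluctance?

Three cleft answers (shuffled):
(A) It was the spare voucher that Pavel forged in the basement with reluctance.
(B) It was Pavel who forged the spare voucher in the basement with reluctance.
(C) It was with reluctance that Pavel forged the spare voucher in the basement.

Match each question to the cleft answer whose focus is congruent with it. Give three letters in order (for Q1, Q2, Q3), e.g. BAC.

CBA

Q1 asks about the manner; cleft (C) focuses "with reluctance", which is the manner — so Q1 → C.
Q2 asks about the subject (agent); cleft (B) focuses "Pavel", which is the subject (agent) — so Q2 → B.
Q3 asks about the direct object; cleft (A) focuses "the spare voucher", which is the direct object — so Q3 → A.
Mapping: Q1→C, Q2→B, Q3→A.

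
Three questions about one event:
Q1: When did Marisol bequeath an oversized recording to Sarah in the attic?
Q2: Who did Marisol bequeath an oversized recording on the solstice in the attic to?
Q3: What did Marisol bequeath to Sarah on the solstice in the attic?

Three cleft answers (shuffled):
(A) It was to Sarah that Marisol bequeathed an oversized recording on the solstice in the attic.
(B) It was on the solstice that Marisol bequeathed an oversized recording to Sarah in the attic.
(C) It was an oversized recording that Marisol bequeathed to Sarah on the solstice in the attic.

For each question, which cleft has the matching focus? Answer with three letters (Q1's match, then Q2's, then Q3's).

BAC

Q1 asks about the time; cleft (B) focuses "on the solstice", which is the time — so Q1 → B.
Q2 asks about the recipient; cleft (A) focuses "to Sarah", which is the recipient — so Q2 → A.
Q3 asks about the direct object; cleft (C) focuses "an oversized recording", which is the direct object — so Q3 → C.
Mapping: Q1→B, Q2→A, Q3→C.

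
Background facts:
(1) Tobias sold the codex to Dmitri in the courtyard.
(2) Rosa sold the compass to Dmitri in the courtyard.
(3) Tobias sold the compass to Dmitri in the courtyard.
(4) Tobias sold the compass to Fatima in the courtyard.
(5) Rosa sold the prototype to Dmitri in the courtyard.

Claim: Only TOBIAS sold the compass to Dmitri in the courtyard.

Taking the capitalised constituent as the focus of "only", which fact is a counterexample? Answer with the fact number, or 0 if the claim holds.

Focus (in capitals) is "Tobias" — the agent. "Only" excludes alternative agents while holding fixed thing = the compass, recipient = Dmitri, setting = in the courtyard.
Fact (2) matches on thing = the compass, recipient = Dmitri, setting = in the courtyard, but has agent = Rosa instead. That refutes the claim.

2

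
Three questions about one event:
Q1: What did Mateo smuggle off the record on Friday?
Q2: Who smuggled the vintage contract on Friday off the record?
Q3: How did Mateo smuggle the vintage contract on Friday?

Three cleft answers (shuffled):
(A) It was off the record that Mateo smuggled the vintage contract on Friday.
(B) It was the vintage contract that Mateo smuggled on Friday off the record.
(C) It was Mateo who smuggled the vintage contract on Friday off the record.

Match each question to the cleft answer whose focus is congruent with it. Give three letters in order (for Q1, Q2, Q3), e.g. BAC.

Q1 asks about the direct object; cleft (B) focuses "the vintage contract", which is the direct object — so Q1 → B.
Q2 asks about the subject (agent); cleft (C) focuses "Mateo", which is the subject (agent) — so Q2 → C.
Q3 asks about the manner; cleft (A) focuses "off the record", which is the manner — so Q3 → A.
Mapping: Q1→B, Q2→C, Q3→A.

BCA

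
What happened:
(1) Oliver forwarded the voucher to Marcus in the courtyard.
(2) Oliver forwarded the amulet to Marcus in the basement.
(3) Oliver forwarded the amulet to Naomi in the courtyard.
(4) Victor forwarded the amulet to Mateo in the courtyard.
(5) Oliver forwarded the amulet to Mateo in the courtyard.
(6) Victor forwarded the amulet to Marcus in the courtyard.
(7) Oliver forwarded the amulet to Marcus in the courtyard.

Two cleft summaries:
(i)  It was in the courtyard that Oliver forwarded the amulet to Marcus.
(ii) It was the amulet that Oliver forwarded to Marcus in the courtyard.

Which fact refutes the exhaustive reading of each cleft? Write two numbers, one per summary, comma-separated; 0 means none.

Summary (i) focuses "in the courtyard" (the setting); background same agent, thing, recipient (Oliver / the amulet / Marcus). Fact (2) matches that background with setting = in the basement — refutes (i).
Summary (ii) focuses "the amulet" (the thing); background same agent, recipient, setting (Oliver / Marcus / in the courtyard). Fact (1) matches that background with thing = the voucher — refutes (ii).

2, 1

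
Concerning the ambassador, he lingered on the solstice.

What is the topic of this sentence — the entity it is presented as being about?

the ambassador

The construction explicitly marks "the ambassador" as what the sentence is about — the topic.
The remainder of the clause is the comment (what is said about the topic).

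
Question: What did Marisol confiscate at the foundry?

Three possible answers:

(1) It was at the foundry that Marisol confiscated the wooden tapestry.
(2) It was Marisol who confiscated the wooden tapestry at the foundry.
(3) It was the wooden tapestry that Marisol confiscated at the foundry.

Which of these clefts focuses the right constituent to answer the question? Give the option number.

3

The question word "what" targets the direct object.
Option (1) clefts "at the foundry" — the location, not what was asked.
Option (2) clefts "Marisol" — the subject (agent), not what was asked.
Option (3) clefts "the wooden tapestry" — that matches what the question asks about.
So the congruent reply is (3).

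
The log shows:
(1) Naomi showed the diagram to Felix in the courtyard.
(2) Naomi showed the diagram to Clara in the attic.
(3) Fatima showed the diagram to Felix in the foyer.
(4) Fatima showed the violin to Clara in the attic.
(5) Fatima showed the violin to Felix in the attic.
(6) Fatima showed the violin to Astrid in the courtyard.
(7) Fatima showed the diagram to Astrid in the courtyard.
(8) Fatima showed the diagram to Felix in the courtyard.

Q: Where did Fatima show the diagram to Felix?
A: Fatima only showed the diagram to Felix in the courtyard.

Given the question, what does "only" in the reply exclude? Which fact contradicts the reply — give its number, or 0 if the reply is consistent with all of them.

Answering "Where did ...?" puts focus on the setting — here, "in the courtyard".
So "only" ranges over settings; the rest (Fatima as agent and the diagram as thing and Felix as recipient) is presupposed.
Fact (3) keeps Fatima as agent and the diagram as thing and Felix as recipient but has setting = in the foyer; that refutes the reply.
(Fact (7) would refute a reading with focus on the recipient — but that is not what the question asks.)

3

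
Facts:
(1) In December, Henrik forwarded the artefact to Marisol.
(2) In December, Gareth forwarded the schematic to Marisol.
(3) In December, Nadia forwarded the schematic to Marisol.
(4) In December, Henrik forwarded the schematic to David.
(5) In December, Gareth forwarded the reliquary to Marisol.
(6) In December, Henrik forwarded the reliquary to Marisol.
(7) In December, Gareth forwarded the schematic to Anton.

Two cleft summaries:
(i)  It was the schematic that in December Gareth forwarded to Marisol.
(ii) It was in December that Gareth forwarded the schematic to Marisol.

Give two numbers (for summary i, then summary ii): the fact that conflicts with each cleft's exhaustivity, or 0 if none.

5, 0

Summary (i) focuses "the schematic" (the thing); background Gareth as agent and Marisol as recipient and in December as setting. Fact (5) matches that background with thing = the reliquary — refutes (i).
Summary (ii) focuses "in December" (the setting); background Gareth as agent and the schematic as thing and Marisol as recipient. No fact matches that background with a different setting, so 0.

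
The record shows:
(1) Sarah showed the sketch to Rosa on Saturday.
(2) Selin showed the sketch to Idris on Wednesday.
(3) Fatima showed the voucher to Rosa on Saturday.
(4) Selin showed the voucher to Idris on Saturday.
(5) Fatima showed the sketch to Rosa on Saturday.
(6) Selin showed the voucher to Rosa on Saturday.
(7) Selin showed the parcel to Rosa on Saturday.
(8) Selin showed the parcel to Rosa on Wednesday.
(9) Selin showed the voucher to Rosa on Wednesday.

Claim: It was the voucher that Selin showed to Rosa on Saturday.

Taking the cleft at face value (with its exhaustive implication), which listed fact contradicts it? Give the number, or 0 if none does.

The cleft puts "the voucher" in focus and presupposes the open proposition with Selin as agent and Rosa as recipient and on Saturday as setting.
Exhaustivity: the voucher is the only thing satisfying that background.
But fact (7) also has Selin as agent and Rosa as recipient and on Saturday as setting, with thing = the parcel — so the exhaustive reading fails.

7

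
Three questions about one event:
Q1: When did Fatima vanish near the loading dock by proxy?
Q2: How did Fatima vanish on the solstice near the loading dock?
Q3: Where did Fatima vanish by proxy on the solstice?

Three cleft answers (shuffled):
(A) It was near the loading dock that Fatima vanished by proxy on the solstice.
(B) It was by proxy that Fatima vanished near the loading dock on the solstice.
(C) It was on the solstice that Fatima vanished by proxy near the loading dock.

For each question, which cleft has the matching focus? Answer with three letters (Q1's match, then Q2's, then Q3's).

Q1 asks about the time; cleft (C) focuses "on the solstice", which is the time — so Q1 → C.
Q2 asks about the manner; cleft (B) focuses "by proxy", which is the manner — so Q2 → B.
Q3 asks about the location; cleft (A) focuses "near the loading dock", which is the location — so Q3 → A.
Mapping: Q1→C, Q2→B, Q3→A.

CBA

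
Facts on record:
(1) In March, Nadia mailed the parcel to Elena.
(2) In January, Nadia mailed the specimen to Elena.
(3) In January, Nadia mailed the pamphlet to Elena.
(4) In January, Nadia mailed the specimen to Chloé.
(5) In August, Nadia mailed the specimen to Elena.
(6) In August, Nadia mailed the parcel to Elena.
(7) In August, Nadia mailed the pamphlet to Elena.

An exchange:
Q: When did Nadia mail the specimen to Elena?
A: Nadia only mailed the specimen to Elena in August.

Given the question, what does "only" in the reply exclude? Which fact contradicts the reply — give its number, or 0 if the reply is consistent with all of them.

2

The question "When did ...?" targets the setting, so in the reply the focus falls on "in August".
So "only" ranges over settings; the rest (agent = Nadia, thing = the specimen, recipient = Elena) is presupposed.
Fact (2) shares the background with a different setting (in January) — counterexample.
(Fact (6) would refute a reading with focus on the thing — but that is not what the question asks.)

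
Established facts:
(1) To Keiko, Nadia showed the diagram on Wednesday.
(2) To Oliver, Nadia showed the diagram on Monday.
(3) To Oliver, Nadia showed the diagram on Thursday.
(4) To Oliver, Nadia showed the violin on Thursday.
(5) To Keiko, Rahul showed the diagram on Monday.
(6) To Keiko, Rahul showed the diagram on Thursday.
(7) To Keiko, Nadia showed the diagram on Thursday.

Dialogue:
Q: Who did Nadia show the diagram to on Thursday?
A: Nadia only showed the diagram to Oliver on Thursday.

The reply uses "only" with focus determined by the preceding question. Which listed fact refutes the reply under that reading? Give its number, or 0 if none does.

The question "Who did ... to ...?" targets the recipient, so in the reply the focus falls on "Oliver".
So "only" ranges over recipients; the rest (agent = Nadia, thing = the diagram, setting = on Thursday) is presupposed.
Fact (7) keeps agent = Nadia, thing = the diagram, setting = on Thursday but has recipient = Keiko; that refutes the reply.
(Fact (2) would refute a reading with focus on the setting — but that is not what the question asks.)

7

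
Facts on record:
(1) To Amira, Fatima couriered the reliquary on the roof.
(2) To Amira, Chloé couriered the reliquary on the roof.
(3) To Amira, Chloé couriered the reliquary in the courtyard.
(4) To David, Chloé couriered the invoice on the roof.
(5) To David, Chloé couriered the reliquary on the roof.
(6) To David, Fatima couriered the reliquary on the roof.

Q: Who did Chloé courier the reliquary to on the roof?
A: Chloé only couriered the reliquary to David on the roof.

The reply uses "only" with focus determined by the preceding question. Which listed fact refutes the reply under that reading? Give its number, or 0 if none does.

2

Answering "Who did ... to ...?" puts focus on the recipient — here, "David".
"Only" then excludes alternative recipients while the background — Chloé as agent and the reliquary as thing and on the roof as setting — is held fixed.
Fact (2) keeps Chloé as agent and the reliquary as thing and on the roof as setting but has recipient = Amira; that refutes the reply.
(Fact (4) would refute a reading with focus on the thing — but that is not what the question asks.)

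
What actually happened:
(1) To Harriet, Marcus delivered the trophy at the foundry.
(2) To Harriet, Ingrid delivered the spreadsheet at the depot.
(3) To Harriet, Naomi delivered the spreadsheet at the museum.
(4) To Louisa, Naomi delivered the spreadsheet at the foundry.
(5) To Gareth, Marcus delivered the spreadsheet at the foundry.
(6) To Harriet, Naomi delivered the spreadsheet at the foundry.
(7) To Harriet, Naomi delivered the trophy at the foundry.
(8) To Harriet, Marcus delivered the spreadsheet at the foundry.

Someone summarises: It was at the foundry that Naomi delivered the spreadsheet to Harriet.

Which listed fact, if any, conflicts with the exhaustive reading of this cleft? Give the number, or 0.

The cleft puts "at the foundry" in focus and presupposes the open proposition with same agent, thing, recipient (Naomi / the spreadsheet / Harriet).
The exhaustive reading says no other setting fits that background.
But fact (3) also has same agent, thing, recipient (Naomi / the spreadsheet / Harriet), with setting = at the museum — so the exhaustive reading fails.

3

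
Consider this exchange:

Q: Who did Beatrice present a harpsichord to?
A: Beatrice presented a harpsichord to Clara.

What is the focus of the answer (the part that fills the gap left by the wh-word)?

to Clara

The wh-word "who" asks about the recipient.
In the answer, "Beatrice" and "a harpsichord" are given — repeated from the question.
The constituent filling the recipient gap is "to Clara"; that is the focus and would carry nuclear stress.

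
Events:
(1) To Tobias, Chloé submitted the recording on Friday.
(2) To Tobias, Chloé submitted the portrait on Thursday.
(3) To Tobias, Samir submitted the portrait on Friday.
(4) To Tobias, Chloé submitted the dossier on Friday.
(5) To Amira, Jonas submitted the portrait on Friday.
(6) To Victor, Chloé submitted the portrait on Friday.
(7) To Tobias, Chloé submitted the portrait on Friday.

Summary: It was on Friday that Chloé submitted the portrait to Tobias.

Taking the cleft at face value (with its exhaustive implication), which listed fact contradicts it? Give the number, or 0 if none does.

Focus of the cleft: "on Friday" (the setting). Presupposed background: Chloé as agent and the portrait as thing and Tobias as recipient.
Exhaustivity: on Friday is the only setting satisfying that background.
But fact (2) also has Chloé as agent and the portrait as thing and Tobias as recipient, with setting = on Thursday — so the exhaustive reading fails.

2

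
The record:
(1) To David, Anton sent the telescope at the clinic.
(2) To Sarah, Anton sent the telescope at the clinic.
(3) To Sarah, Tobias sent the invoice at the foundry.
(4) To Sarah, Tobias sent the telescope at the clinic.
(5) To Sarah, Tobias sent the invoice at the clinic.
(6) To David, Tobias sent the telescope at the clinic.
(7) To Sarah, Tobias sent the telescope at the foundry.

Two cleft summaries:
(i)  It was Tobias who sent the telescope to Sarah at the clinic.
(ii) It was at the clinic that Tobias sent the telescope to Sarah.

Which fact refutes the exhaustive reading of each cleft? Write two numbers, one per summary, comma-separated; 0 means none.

2, 7

Summary (i) focuses "Tobias" (the agent); background same thing, recipient, setting (the telescope / Sarah / at the clinic). Fact (2) matches that background with agent = Anton — refutes (i).
Summary (ii) focuses "at the clinic" (the setting); background same agent, thing, recipient (Tobias / the telescope / Sarah). Fact (7) matches that background with setting = at the foundry — refutes (ii).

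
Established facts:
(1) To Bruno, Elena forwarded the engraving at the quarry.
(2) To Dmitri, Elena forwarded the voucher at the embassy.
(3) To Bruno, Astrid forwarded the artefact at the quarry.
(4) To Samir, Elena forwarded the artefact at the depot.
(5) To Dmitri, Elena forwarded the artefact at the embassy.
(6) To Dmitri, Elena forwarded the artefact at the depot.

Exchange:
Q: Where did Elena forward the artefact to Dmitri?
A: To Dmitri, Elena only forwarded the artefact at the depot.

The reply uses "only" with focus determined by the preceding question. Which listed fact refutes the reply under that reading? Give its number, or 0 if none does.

Answering "Where did ...?" puts focus on the setting — here, "at the depot".
So "only" ranges over settings; the rest (same agent, thing, recipient (Elena / the artefact / Dmitri)) is presupposed.
Fact (5) shares the background with a different setting (at the embassy) — counterexample.
(Fact (4) would refute a reading with focus on the recipient — but that is not what the question asks.)

5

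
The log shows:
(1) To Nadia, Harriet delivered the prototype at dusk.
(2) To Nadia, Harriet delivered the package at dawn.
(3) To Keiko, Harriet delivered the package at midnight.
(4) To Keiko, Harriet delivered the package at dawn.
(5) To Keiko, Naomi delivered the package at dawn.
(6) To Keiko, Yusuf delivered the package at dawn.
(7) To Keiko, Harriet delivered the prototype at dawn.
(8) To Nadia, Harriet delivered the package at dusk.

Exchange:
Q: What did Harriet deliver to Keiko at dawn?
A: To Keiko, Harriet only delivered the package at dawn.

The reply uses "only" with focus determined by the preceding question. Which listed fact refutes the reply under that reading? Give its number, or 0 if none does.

7

Answering "What did ...?" puts focus on the thing — here, "the package".
"Only" then excludes alternative things while the background — same agent, recipient, setting (Harriet / Keiko / at dawn) — is held fixed.
Fact (7) keeps same agent, recipient, setting (Harriet / Keiko / at dawn) but has thing = the prototype; that refutes the reply.
(Fact (2) would refute a reading with focus on the recipient — but that is not what the question asks.)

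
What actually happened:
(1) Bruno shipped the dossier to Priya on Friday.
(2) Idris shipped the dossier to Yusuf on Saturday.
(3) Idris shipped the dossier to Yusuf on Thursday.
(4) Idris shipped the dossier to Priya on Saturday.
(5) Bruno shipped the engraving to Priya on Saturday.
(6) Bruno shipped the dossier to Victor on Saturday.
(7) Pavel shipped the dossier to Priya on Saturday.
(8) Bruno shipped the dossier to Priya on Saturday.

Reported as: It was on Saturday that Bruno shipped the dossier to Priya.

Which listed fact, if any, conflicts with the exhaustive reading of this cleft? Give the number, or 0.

1

Focus of the cleft: "on Saturday" (the setting). Presupposed background: same agent, thing, recipient (Bruno / the dossier / Priya).
The exhaustive reading says no other setting fits that background.
But fact (1) also has same agent, thing, recipient (Bruno / the dossier / Priya), with setting = on Friday — so the exhaustive reading fails.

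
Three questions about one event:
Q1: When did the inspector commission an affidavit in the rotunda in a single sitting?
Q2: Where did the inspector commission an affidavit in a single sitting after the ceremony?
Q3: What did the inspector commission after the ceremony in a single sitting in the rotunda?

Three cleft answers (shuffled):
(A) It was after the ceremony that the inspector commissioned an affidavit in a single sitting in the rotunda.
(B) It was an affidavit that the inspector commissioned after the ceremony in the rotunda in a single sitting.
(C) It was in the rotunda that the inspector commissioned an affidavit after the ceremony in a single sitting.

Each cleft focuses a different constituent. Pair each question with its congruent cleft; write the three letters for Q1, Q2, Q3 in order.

ACB

Q1 asks about the time; cleft (A) focuses "after the ceremony", which is the time — so Q1 → A.
Q2 asks about the location; cleft (C) focuses "in the rotunda", which is the location — so Q2 → C.
Q3 asks about the direct object; cleft (B) focuses "an affidavit", which is the direct object — so Q3 → B.
Mapping: Q1→A, Q2→C, Q3→B.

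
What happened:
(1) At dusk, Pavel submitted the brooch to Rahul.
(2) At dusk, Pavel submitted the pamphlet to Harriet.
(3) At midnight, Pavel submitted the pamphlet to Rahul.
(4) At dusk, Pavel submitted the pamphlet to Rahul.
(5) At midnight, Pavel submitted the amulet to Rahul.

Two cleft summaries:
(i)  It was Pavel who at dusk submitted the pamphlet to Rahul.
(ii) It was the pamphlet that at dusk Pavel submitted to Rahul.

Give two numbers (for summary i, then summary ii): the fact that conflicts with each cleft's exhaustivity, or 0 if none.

Summary (i) focuses "Pavel" (the agent); background the pamphlet as thing and Rahul as recipient and at dusk as setting. No fact matches that background with a different agent, so 0.
Summary (ii) focuses "the pamphlet" (the thing); background Pavel as agent and Rahul as recipient and at dusk as setting. Fact (1) matches that background with thing = the brooch — refutes (ii).

0, 1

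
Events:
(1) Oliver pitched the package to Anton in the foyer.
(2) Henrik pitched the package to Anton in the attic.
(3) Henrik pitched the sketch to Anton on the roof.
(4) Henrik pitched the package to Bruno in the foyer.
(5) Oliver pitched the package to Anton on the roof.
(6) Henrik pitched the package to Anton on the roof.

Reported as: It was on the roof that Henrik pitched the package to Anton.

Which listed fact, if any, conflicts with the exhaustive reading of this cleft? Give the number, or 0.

The cleft puts "on the roof" in focus and presupposes the open proposition with agent = Henrik, thing = the package, recipient = Anton.
Exhaustivity: on the roof is the only setting satisfying that background.
But fact (2) also has agent = Henrik, thing = the package, recipient = Anton, with setting = in the attic — so the exhaustive reading fails.

2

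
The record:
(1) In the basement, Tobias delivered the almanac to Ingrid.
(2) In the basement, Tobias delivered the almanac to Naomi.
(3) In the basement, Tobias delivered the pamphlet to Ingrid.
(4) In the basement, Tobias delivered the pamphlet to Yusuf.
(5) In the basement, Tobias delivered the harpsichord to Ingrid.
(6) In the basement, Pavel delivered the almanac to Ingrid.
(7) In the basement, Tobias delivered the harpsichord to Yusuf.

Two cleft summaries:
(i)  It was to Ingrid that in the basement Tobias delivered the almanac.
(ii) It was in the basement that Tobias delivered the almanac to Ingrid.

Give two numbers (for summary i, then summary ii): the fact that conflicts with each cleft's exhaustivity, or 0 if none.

2, 0

Summary (i) focuses "Ingrid" (the recipient); background agent = Tobias, thing = the almanac, setting = in the basement. Fact (2) matches that background with recipient = Naomi — refutes (i).
Summary (ii) focuses "in the basement" (the setting); background agent = Tobias, thing = the almanac, recipient = Ingrid. No fact matches that background with a different setting, so 0.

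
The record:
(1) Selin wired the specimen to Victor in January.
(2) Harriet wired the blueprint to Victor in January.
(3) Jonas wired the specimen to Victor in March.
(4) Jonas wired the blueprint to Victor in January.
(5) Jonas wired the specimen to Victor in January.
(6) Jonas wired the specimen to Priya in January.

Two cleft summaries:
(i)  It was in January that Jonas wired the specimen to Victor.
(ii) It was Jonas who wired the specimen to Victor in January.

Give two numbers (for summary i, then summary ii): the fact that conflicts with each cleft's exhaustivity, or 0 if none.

3, 1

(i): focus "in January". Looking for agent = Jonas, thing = the specimen, recipient = Victor with some other setting — fact (3) has in March there. Refuted.
(ii): focus "Jonas". Looking for thing = the specimen, recipient = Victor, setting = in January with some other agent — fact (1) has Selin there. Refuted.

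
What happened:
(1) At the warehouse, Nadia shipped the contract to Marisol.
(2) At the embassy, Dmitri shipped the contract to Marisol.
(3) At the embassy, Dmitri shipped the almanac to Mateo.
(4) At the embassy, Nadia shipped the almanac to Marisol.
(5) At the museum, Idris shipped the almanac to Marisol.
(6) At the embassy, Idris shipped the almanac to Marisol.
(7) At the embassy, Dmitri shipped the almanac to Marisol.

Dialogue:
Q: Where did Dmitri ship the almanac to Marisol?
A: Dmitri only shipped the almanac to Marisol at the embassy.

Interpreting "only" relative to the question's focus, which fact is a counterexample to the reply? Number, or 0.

The question "Where did ...?" targets the setting, so in the reply the focus falls on "at the embassy".
"Only" then excludes alternative settings while the background — Dmitri as agent and the almanac as thing and Marisol as recipient — is held fixed.
No fact keeps Dmitri as agent and the almanac as thing and Marisol as recipient while changing the setting; every other fact differs on something backgrounded. The reply stands.
(Fact (2) would refute a reading with focus on the thing — but that is not what the question asks.)

0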